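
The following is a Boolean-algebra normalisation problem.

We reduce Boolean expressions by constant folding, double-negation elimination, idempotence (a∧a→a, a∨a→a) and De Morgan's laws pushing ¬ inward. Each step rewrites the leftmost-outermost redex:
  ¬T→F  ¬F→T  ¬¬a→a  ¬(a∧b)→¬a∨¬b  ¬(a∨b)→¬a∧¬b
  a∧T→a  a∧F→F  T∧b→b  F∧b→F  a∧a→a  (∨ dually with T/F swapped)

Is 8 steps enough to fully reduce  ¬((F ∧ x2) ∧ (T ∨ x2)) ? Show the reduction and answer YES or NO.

Answer: YES — reaches normal form T in 5 ≤ 8 steps

Working:
  start: ¬((F ∧ x2) ∧ (T ∨ x2))
  step 1: ¬(F ∧ x2) ∨ ¬(T ∨ x2)
  step 2: (¬F ∨ ¬x2) ∨ ¬(T ∨ x2)
  step 3: (T ∨ ¬x2) ∨ ¬(T ∨ x2)
  step 4: T ∨ ¬(T ∨ x2)
  step 5: T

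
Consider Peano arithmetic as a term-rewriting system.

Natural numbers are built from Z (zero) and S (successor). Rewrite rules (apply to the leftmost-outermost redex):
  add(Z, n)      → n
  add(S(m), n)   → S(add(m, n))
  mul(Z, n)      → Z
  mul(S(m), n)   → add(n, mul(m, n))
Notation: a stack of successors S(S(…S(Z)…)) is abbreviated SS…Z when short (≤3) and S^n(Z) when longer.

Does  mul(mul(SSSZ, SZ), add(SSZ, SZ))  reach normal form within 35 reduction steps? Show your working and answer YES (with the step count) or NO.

  start: mul(mul(SSSZ, SZ), add(SSZ, SZ))
  step 1: mul(add(SZ, mul(SSZ, SZ)), add(SSZ, SZ))
  step 2: mul(S(add(Z, mul(SSZ, SZ))), add(SSZ, SZ))
  step 3: add(add(SSZ, SZ), mul(add(Z, mul(SSZ, SZ)), add(SSZ, SZ)))
  step 4: add(S(add(SZ, SZ)), mul(add(Z, mul(SSZ, SZ)), add(SSZ, SZ)))
  step 5: S(add(add(SZ, SZ), mul(add(Z, mul(SSZ, SZ)), add(SSZ, SZ))))
  step 6: S(add(S(add(Z, SZ)), mul(add(Z, mul(SSZ, SZ)), add(SSZ, SZ))))
  step 7: S(S(add(add(Z, SZ), mul(add(Z, mul(SSZ, SZ)), add(SSZ, SZ)))))
  step 8: S(S(add(SZ, mul(add(Z, mul(SSZ, SZ)), add(SSZ, SZ)))))
  step 9: S(S(S(add(Z, mul(add(Z, mul(SSZ, SZ)), add(SSZ, SZ))))))
  step 10: S(S(S(mul(add(Z, mul(SSZ, SZ)), add(SSZ, SZ)))))
  step 11: S(S(S(mul(mul(SSZ, SZ), add(SSZ, SZ)))))
  step 12: S(S(S(mul(add(SZ, mul(SZ, SZ)), add(SSZ, SZ)))))
  step 13: S(S(S(mul(S(add(Z, mul(SZ, SZ))), add(SSZ, SZ)))))
  step 14: S(S(S(add(add(SSZ, SZ), mul(add(Z, mul(SZ, SZ)), add(SSZ, SZ))))))
  step 15: S(S(S(add(S(add(SZ, SZ)), mul(add(Z, mul(SZ, SZ)), add(SSZ, SZ))))))
  step 16: S(S(S(S(add(add(SZ, SZ), mul(add(Z, mul(SZ, SZ)), add(SSZ, SZ)))))))
  step 17: S(S(S(S(add(S(add(Z, SZ)), mul(add(Z, mul(SZ, SZ)), add(SSZ, SZ)))))))
  step 18: S(S(S(S(S(add(add(Z, SZ), mul(add(Z, mul(SZ, SZ)), add(SSZ, SZ))))))))
  step 19: S(S(S(S(S(add(SZ, mul(add(Z, mul(SZ, SZ)), add(SSZ, SZ))))))))
  step 20: S(S(S(S(S(S(add(Z, mul(add(Z, mul(SZ, SZ)), add(SSZ, SZ)))))))))
  step 21: S(S(S(S(S(S(mul(add(Z, mul(SZ, SZ)), add(SSZ, SZ))))))))
  step 22: S(S(S(S(S(S(mul(mul(SZ, SZ), add(SSZ, SZ))))))))
  step 23: S(S(S(S(S(S(mul(add(SZ, mul(Z, SZ)), add(SSZ, SZ))))))))
  step 24: S(S(S(S(S(S(mul(S(add(Z, mul(Z, SZ))), add(SSZ, SZ))))))))
  step 25: S(S(S(S(S(S(add(add(SSZ, SZ), mul(add(Z, mul(Z, SZ)), add(SSZ, SZ)))))))))
  step 26: S(S(S(S(S(S(add(S(add(SZ, SZ)), mul(add(Z, mul(Z, SZ)), add(SSZ, SZ)))))))))
  step 27: S(S(S(S(S(S(S(add(add(SZ, SZ), mul(add(Z, mul(Z, SZ)), add(SSZ, SZ))))))))))
  step 28: S(S(S(S(S(S(S(add(S(add(Z, SZ)), mul(add(Z, mul(Z, SZ)), add(SSZ, SZ))))))))))
  step 29: S(S(S(S(S(S(S(S(add(add(Z, SZ), mul(add(Z, mul(Z, SZ)), add(SSZ, SZ)))))))))))
  step 30: S(S(S(S(S(S(S(S(add(SZ, mul(add(Z, mul(Z, SZ)), add(SSZ, SZ)))))))))))
  step 31: S(S(S(S(S(S(S(S(S(add(Z, mul(add(Z, mul(Z, SZ)), add(SSZ, SZ))))))))))))
  step 32: S(S(S(S(S(S(S(S(S(mul(add(Z, mul(Z, SZ)), add(SSZ, SZ)))))))))))
  step 33: S(S(S(S(S(S(S(S(S(mul(mul(Z, SZ), add(SSZ, SZ)))))))))))
  step 34: S(S(S(S(S(S(S(S(S(mul(Z, add(SSZ, SZ)))))))))))
  step 35: S^9(Z)

Answer: YES — reaches normal form S^9(Z) in 35 ≤ 35 steps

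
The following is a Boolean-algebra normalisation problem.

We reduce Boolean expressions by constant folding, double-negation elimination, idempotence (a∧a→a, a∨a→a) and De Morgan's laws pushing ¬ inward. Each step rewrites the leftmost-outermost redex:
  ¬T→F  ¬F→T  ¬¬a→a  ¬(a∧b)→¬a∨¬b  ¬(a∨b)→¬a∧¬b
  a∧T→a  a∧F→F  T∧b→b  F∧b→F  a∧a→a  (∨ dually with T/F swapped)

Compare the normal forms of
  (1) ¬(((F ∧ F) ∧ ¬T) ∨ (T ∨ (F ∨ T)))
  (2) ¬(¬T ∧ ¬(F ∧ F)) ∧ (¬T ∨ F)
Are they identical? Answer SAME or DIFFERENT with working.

Term A:
  start: ¬(((F ∧ F) ∧ ¬T) ∨ (T ∨ (F ∨ T)))
  [1] ¬((F ∧ F) ∧ ¬T) ∧ ¬(T ∨ (F ∨ T))
  [2] (¬(F ∧ F) ∨ ¬¬T) ∧ ¬(T ∨ (F ∨ T))
  [3] ((¬F ∨ ¬F) ∨ ¬¬T) ∧ ¬(T ∨ (F ∨ T))
  [4] (¬F ∨ ¬¬T) ∧ ¬(T ∨ (F ∨ T))
  [5] (T ∨ ¬¬T) ∧ ¬(T ∨ (F ∨ T))
  [6] T ∧ ¬(T ∨ (F ∨ T))
  [7] ¬(T ∨ (F ∨ T))
  [8] ¬T ∧ ¬(F ∨ T)
  [9] F ∧ ¬(F ∨ T)
  [10] F

Term B:
  start: ¬(¬T ∧ ¬(F ∧ F)) ∧ (¬T ∨ F)
  [1] (¬¬T ∨ ¬¬(F ∧ F)) ∧ (¬T ∨ F)
  [2] (T ∨ ¬¬(F ∧ F)) ∧ (¬T ∨ F)
  [3] T ∧ (¬T ∨ F)
  [4] ¬T ∨ F
  [5] ¬T
  [6] F

Answer: SAME — A ⇓ F, B ⇓ F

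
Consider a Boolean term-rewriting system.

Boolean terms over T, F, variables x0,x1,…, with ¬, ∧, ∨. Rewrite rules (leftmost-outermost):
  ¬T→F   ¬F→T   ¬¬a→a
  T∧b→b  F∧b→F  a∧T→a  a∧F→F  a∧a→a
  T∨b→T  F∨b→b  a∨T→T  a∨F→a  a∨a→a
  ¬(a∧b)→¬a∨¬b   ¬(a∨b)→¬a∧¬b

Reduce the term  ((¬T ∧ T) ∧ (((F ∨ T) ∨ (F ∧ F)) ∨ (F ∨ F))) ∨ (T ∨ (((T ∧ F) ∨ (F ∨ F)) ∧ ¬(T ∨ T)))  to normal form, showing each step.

  start: ((¬T ∧ T) ∧ (((F ∨ T) ∨ (F ∧ F)) ∨ (F ∨ F))) ∨ (T ∨ (((T ∧ F) ∨ (F ∨ F)) ∧ ¬(T ∨ T)))
  [1] (¬T ∧ (((F ∨ T) ∨ (F ∧ F)) ∨ (F ∨ F))) ∨ (T ∨ (((T ∧ F) ∨ (F ∨ F)) ∧ ¬(T ∨ T)))
  [2] (F ∧ (((F ∨ T) ∨ (F ∧ F)) ∨ (F ∨ F))) ∨ (T ∨ (((T ∧ F) ∨ (F ∨ F)) ∧ ¬(T ∨ T)))
  [3] F ∨ (T ∨ (((T ∧ F) ∨ (F ∨ F)) ∧ ¬(T ∨ T)))
  [4] T ∨ (((T ∧ F) ∨ (F ∨ F)) ∧ ¬(T ∨ T))
  [5] T

Answer: normal form = T  (in 5 steps)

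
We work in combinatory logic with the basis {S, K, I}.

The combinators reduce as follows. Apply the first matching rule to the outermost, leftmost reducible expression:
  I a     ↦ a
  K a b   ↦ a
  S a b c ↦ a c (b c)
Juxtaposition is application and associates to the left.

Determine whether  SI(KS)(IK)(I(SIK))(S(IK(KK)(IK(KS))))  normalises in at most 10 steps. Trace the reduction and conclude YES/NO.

  start: SI(KS)(IK)(I(SIK))(S(IK(KK)(IK(KS))))
  →1  I(IK)(KS(IK))(I(SIK))(S(IK(KK)(IK(KS))))
  →2  IK(KS(IK))(I(SIK))(S(IK(KK)(IK(KS))))
  →3  K(KS(IK))(I(SIK))(S(IK(KK)(IK(KS))))
  →4  KS(IK)(S(IK(KK)(IK(KS))))
  →5  S(S(IK(KK)(IK(KS))))
  →6  S(S(K(KK)(IK(KS))))
  →7  S(S(KK))

Answer: YES — reaches normal form S(S(KK)) in 7 ≤ 10 steps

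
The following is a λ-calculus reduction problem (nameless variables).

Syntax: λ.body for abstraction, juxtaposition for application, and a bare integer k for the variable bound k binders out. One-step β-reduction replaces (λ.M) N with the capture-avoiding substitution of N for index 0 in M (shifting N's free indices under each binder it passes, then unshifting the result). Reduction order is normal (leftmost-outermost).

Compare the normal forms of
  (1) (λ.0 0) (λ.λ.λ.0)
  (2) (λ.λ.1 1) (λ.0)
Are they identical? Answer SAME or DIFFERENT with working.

Answer: SAME — A ⇓ λ.λ.0, B ⇓ λ.λ.0

Working:
Term A:
  start: (λ.0 0) (λ.λ.λ.0)
  →1  (λ.λ.λ.0) (λ.λ.λ.0)
  →2  λ.λ.0

Term B:
  start: (λ.λ.1 1) (λ.0)
  →1  λ.(λ.0) (λ.0)
  →2  λ.λ.0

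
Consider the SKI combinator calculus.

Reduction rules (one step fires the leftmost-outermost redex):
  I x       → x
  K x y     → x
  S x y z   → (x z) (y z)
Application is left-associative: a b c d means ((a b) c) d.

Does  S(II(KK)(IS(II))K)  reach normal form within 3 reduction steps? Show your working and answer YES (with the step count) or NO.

  start: S(II(KK)(IS(II))K)
  step 1: S(I(KK)(IS(II))K)
  step 2: S(KK(IS(II))K)
  step 3: S(KK)

Answer: YES — reaches normal form S(KK) in 3 ≤ 3 steps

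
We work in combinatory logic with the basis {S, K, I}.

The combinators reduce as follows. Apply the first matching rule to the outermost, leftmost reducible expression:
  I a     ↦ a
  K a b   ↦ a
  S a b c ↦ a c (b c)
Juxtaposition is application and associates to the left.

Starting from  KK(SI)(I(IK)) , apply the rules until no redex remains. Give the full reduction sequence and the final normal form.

  start: KK(SI)(I(IK))
  step 1: K(I(IK))
  step 2: K(IK)
  step 3: KK

Answer: normal form = KK  (in 3 steps)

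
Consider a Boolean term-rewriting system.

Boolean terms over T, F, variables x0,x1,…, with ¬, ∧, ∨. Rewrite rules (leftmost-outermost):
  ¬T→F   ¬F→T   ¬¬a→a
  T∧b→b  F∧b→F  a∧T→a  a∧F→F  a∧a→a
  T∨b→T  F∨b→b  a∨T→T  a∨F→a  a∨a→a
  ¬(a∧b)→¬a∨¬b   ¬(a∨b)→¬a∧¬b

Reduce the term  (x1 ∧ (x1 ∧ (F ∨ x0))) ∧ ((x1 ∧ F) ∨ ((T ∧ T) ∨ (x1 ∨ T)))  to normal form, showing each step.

  start: (x1 ∧ (x1 ∧ (F ∨ x0))) ∧ ((x1 ∧ F) ∨ ((T ∧ T) ∨ (x1 ∨ T)))
  →1  (x1 ∧ (x1 ∧ x0)) ∧ ((x1 ∧ F) ∨ ((T ∧ T) ∨ (x1 ∨ T)))
  →2  (x1 ∧ (x1 ∧ x0)) ∧ (F ∨ ((T ∧ T) ∨ (x1 ∨ T)))
  →3  (x1 ∧ (x1 ∧ x0)) ∧ ((T ∧ T) ∨ (x1 ∨ T))
  →4  (x1 ∧ (x1 ∧ x0)) ∧ (T ∨ (x1 ∨ T))
  →5  (x1 ∧ (x1 ∧ x0)) ∧ T
  →6  x1 ∧ (x1 ∧ x0)

Answer: normal form = x1 ∧ (x1 ∧ x0)  (in 6 steps)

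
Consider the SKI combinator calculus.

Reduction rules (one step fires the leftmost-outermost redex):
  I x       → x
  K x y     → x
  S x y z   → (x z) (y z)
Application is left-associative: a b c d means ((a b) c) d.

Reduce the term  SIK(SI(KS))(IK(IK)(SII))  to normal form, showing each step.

  start: SIK(SI(KS))(IK(IK)(SII))
  step 1: I(SI(KS))(K(SI(KS)))(IK(IK)(SII))
  step 2: SI(KS)(K(SI(KS)))(IK(IK)(SII))
  step 3: I(K(SI(KS)))(KS(K(SI(KS))))(IK(IK)(SII))
  step 4: K(SI(KS))(KS(K(SI(KS))))(IK(IK)(SII))
  step 5: SI(KS)(IK(IK)(SII))
  step 6: I(IK(IK)(SII))(KS(IK(IK)(SII)))
  step 7: IK(IK)(SII)(KS(IK(IK)(SII)))
  step 8: K(IK)(SII)(KS(IK(IK)(SII)))
  step 9: IK(KS(IK(IK)(SII)))
  step 10: K(KS(IK(IK)(SII)))
  step 11: KS

Answer: normal form = KS  (in 11 steps)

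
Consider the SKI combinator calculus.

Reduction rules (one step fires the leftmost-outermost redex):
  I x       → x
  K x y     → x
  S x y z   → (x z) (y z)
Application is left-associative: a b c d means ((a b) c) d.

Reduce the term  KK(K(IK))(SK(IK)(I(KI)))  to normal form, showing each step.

Answer: normal form = K(KI)  (in 4 steps)

Derivation:
  start: KK(K(IK))(SK(IK)(I(KI)))
  [1] K(SK(IK)(I(KI)))
  [2] K(K(I(KI))(IK(I(KI))))
  [3] K(I(KI))
  [4] K(KI)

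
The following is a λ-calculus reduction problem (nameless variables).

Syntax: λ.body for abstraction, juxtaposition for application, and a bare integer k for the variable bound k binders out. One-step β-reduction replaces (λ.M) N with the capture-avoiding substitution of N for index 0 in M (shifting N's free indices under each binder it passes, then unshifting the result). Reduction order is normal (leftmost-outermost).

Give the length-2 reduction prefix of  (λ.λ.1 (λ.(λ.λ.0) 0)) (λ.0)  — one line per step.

Answer: after 2 steps: λ.λ.(λ.λ.0) 0

Working:
  start: (λ.λ.1 (λ.(λ.λ.0) 0)) (λ.0)
  step 1: λ.(λ.0) (λ.(λ.λ.0) 0)
  step 2: λ.λ.(λ.λ.0) 0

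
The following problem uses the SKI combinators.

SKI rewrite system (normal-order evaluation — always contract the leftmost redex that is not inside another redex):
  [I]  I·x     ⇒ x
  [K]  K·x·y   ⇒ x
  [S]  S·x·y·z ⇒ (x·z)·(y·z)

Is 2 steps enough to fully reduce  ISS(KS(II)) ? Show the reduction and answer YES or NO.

Answer: YES — reaches normal form SSS in 2 ≤ 2 steps

Derivation:
  start: ISS(KS(II))
  [1] SS(KS(II))
  [2] SSS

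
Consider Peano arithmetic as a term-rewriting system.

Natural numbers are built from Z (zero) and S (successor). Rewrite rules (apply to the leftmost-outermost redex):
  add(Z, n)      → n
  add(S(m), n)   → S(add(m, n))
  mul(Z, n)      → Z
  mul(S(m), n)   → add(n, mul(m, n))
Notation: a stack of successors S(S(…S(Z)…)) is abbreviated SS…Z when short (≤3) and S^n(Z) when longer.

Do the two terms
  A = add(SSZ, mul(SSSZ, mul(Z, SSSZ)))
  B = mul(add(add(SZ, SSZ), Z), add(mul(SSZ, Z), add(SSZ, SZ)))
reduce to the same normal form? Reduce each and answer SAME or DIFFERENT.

Term A:
  start: add(SSZ, mul(SSSZ, mul(Z, SSSZ)))
  step 1: S(add(SZ, mul(SSSZ, mul(Z, SSSZ))))
  step 2: S(S(add(Z, mul(SSSZ, mul(Z, SSSZ)))))
  step 3: S(S(mul(SSSZ, mul(Z, SSSZ))))
  step 4: S(S(add(mul(Z, SSSZ), mul(SSZ, mul(Z, SSSZ)))))
  step 5: S(S(add(Z, mul(SSZ, mul(Z, SSSZ)))))
  step 6: S(S(mul(SSZ, mul(Z, SSSZ))))
  step 7: S(S(add(mul(Z, SSSZ), mul(SZ, mul(Z, SSSZ)))))
  step 8: S(S(add(Z, mul(SZ, mul(Z, SSSZ)))))
  step 9: S(S(mul(SZ, mul(Z, SSSZ))))
  step 10: S(S(add(mul(Z, SSSZ), mul(Z, mul(Z, SSSZ)))))
  step 11: S(S(add(Z, mul(Z, mul(Z, SSSZ)))))
  step 12: S(S(mul(Z, mul(Z, SSSZ))))
  step 13: SSZ

Term B:
  start: mul(add(add(SZ, SSZ), Z), add(mul(SSZ, Z), add(SSZ, SZ)))
  step 1: mul(add(S(add(Z, SSZ)), Z), add(mul(SSZ, Z), add(SSZ, SZ)))
  step 2: mul(S(add(add(Z, SSZ), Z)), add(mul(SSZ, Z), add(SSZ, SZ)))
  step 3: add(add(mul(SSZ, Z), add(SSZ, SZ)), mul(add(add(Z, SSZ), Z), add(mul(SSZ, Z), add(SSZ, SZ))))
  step 4: add(add(add(Z, mul(SZ, Z)), add(SSZ, SZ)), mul(add(add(Z, SSZ), Z), add(mul(SSZ, Z), add(SSZ, SZ))))
  step 5: add(add(mul(SZ, Z), add(SSZ, SZ)), mul(add(add(Z, SSZ), Z), add(mul(SSZ, Z), add(SSZ, SZ))))
  step 6: add(add(add(Z, mul(Z, Z)), add(SSZ, SZ)), mul(add(add(Z, SSZ), Z), add(mul(SSZ, Z), add(SSZ, SZ))))
  step 7: add(add(mul(Z, Z), add(SSZ, SZ)), mul(add(add(Z, SSZ), Z), add(mul(SSZ, Z), add(SSZ, SZ))))
  step 8: add(add(Z, add(SSZ, SZ)), mul(add(add(Z, SSZ), Z), add(mul(SSZ, Z), add(SSZ, SZ))))
  step 9: add(add(SSZ, SZ), mul(add(add(Z, SSZ), Z), add(mul(SSZ, Z), add(SSZ, SZ))))
  step 10: add(S(add(SZ, SZ)), mul(add(add(Z, SSZ), Z), add(mul(SSZ, Z), add(SSZ, SZ))))
  step 11: S(add(add(SZ, SZ), mul(add(add(Z, SSZ), Z), add(mul(SSZ, Z), add(SSZ, SZ)))))
  step 12: S(add(S(add(Z, SZ)), mul(add(add(Z, SSZ), Z), add(mul(SSZ, Z), add(SSZ, SZ)))))
  step 13: S(S(add(add(Z, SZ), mul(add(add(Z, SSZ), Z), add(mul(SSZ, Z), add(SSZ, SZ))))))
  step 14: S(S(add(SZ, mul(add(add(Z, SSZ), Z), add(mul(SSZ, Z), add(SSZ, SZ))))))
  step 15: S(S(S(add(Z, mul(add(add(Z, SSZ), Z), add(mul(SSZ, Z), add(SSZ, SZ)))))))
  step 16: S(S(S(mul(add(add(Z, SSZ), Z), add(mul(SSZ, Z), add(SSZ, SZ))))))
  step 17: S(S(S(mul(add(SSZ, Z), add(mul(SSZ, Z), add(SSZ, SZ))))))
  step 18: S(S(S(mul(S(add(SZ, Z)), add(mul(SSZ, Z), add(SSZ, SZ))))))
  step 19: S(S(S(add(add(mul(SSZ, Z), add(SSZ, SZ)), mul(add(SZ, Z), add(mul(SSZ, Z), add(SSZ, SZ)))))))
  step 20: S(S(S(add(add(add(Z, mul(SZ, Z)), add(SSZ, SZ)), mul(add(SZ, Z), add(mul(SSZ, Z), add(SSZ, SZ)))))))
  step 21: S(S(S(add(add(mul(SZ, Z), add(SSZ, SZ)), mul(add(SZ, Z), add(mul(SSZ, Z), add(SSZ, SZ)))))))
  step 22: S(S(S(add(add(add(Z, mul(Z, Z)), add(SSZ, SZ)), mul(add(SZ, Z), add(mul(SSZ, Z), add(SSZ, SZ)))))))
  step 23: S(S(S(add(add(mul(Z, Z), add(SSZ, SZ)), mul(add(SZ, Z), add(mul(SSZ, Z), add(SSZ, SZ)))))))
  step 24: S(S(S(add(add(Z, add(SSZ, SZ)), mul(add(SZ, Z), add(mul(SSZ, Z), add(SSZ, SZ)))))))
  step 25: S(S(S(add(add(SSZ, SZ), mul(add(SZ, Z), add(mul(SSZ, Z), add(SSZ, SZ)))))))
  step 26: S(S(S(add(S(add(SZ, SZ)), mul(add(SZ, Z), add(mul(SSZ, Z), add(SSZ, SZ)))))))
  step 27: S(S(S(S(add(add(SZ, SZ), mul(add(SZ, Z), add(mul(SSZ, Z), add(SSZ, SZ))))))))
  step 28: S(S(S(S(add(S(add(Z, SZ)), mul(add(SZ, Z), add(mul(SSZ, Z), add(SSZ, SZ))))))))
  step 29: S(S(S(S(S(add(add(Z, SZ), mul(add(SZ, Z), add(mul(SSZ, Z), add(SSZ, SZ)))))))))
  step 30: S(S(S(S(S(add(SZ, mul(add(SZ, Z), add(mul(SSZ, Z), add(SSZ, SZ)))))))))
  step 31: S(S(S(S(S(S(add(Z, mul(add(SZ, Z), add(mul(SSZ, Z), add(SSZ, SZ))))))))))
  step 32: S(S(S(S(S(S(mul(add(SZ, Z), add(mul(SSZ, Z), add(SSZ, SZ)))))))))
  step 33: S(S(S(S(S(S(mul(S(add(Z, Z)), add(mul(SSZ, Z), add(SSZ, SZ)))))))))
  step 34: S(S(S(S(S(S(add(add(mul(SSZ, Z), add(SSZ, SZ)), mul(add(Z, Z), add(mul(SSZ, Z), add(SSZ, SZ))))))))))
  step 35: S(S(S(S(S(S(add(add(add(Z, mul(SZ, Z)), add(SSZ, SZ)), mul(add(Z, Z), add(mul(SSZ, Z), add(SSZ, SZ))))))))))
  step 36: S(S(S(S(S(S(add(add(mul(SZ, Z), add(SSZ, SZ)), mul(add(Z, Z), add(mul(SSZ, Z), add(SSZ, SZ))))))))))
  step 37: S(S(S(S(S(S(add(add(add(Z, mul(Z, Z)), add(SSZ, SZ)), mul(add(Z, Z), add(mul(SSZ, Z), add(SSZ, SZ))))))))))
  step 38: S(S(S(S(S(S(add(add(mul(Z, Z), add(SSZ, SZ)), mul(add(Z, Z), add(mul(SSZ, Z), add(SSZ, SZ))))))))))
  step 39: S(S(S(S(S(S(add(add(Z, add(SSZ, SZ)), mul(add(Z, Z), add(mul(SSZ, Z), add(SSZ, SZ))))))))))
  step 40: S(S(S(S(S(S(add(add(SSZ, SZ), mul(add(Z, Z), add(mul(SSZ, Z), add(SSZ, SZ))))))))))
  step 41: S(S(S(S(S(S(add(S(add(SZ, SZ)), mul(add(Z, Z), add(mul(SSZ, Z), add(SSZ, SZ))))))))))
  step 42: S(S(S(S(S(S(S(add(add(SZ, SZ), mul(add(Z, Z), add(mul(SSZ, Z), add(SSZ, SZ)))))))))))
  step 43: S(S(S(S(S(S(S(add(S(add(Z, SZ)), mul(add(Z, Z), add(mul(SSZ, Z), add(SSZ, SZ)))))))))))
  step 44: S(S(S(S(S(S(S(S(add(add(Z, SZ), mul(add(Z, Z), add(mul(SSZ, Z), add(SSZ, SZ))))))))))))
  step 45: S(S(S(S(S(S(S(S(add(SZ, mul(add(Z, Z), add(mul(SSZ, Z), add(SSZ, SZ))))))))))))
  step 46: S(S(S(S(S(S(S(S(S(add(Z, mul(add(Z, Z), add(mul(SSZ, Z), add(SSZ, SZ)))))))))))))
  step 47: S(S(S(S(S(S(S(S(S(mul(add(Z, Z), add(mul(SSZ, Z), add(SSZ, SZ))))))))))))
  step 48: S(S(S(S(S(S(S(S(S(mul(Z, add(mul(SSZ, Z), add(SSZ, SZ))))))))))))
  step 49: S^9(Z)

Answer: DIFFERENT — A ⇓ SSZ, B ⇓ S^9(Z)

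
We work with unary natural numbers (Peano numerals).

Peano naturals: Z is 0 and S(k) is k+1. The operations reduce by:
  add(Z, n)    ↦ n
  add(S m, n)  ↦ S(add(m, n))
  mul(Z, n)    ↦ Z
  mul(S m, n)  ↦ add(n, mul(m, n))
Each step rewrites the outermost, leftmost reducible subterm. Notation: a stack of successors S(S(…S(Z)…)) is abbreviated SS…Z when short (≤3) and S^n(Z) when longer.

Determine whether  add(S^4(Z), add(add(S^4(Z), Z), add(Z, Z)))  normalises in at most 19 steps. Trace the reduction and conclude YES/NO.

  start: add(S^4(Z), add(add(S^4(Z), Z), add(Z, Z)))
  [1] S(add(SSSZ, add(add(S^4(Z), Z), add(Z, Z))))
  [2] S(S(add(SSZ, add(add(S^4(Z), Z), add(Z, Z)))))
  [3] S(S(S(add(SZ, add(add(S^4(Z), Z), add(Z, Z))))))
  [4] S(S(S(S(add(Z, add(add(S^4(Z), Z), add(Z, Z)))))))
  [5] S(S(S(S(add(add(S^4(Z), Z), add(Z, Z))))))
  [6] S(S(S(S(add(S(add(SSSZ, Z)), add(Z, Z))))))
  [7] S(S(S(S(S(add(add(SSSZ, Z), add(Z, Z)))))))
  [8] S(S(S(S(S(add(S(add(SSZ, Z)), add(Z, Z)))))))
  [9] S(S(S(S(S(S(add(add(SSZ, Z), add(Z, Z))))))))
  [10] S(S(S(S(S(S(add(S(add(SZ, Z)), add(Z, Z))))))))
  [11] S(S(S(S(S(S(S(add(add(SZ, Z), add(Z, Z)))))))))
  [12] S(S(S(S(S(S(S(add(S(add(Z, Z)), add(Z, Z)))))))))
  [13] S(S(S(S(S(S(S(S(add(add(Z, Z), add(Z, Z))))))))))
  [14] S(S(S(S(S(S(S(S(add(Z, add(Z, Z))))))))))
  [15] S(S(S(S(S(S(S(S(add(Z, Z)))))))))
  [16] S^8(Z)

Answer: YES — reaches normal form S^8(Z) in 16 ≤ 19 steps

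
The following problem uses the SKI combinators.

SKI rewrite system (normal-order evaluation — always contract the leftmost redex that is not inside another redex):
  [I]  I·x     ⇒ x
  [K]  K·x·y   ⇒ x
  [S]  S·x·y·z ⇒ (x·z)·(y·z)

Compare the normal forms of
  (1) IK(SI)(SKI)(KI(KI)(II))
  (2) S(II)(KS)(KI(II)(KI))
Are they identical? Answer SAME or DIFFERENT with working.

Term A:
  start: IK(SI)(SKI)(KI(KI)(II))
  [1] K(SI)(SKI)(KI(KI)(II))
  [2] SI(KI(KI)(II))
  [3] SI(I(II))
  [4] SI(II)
  [5] SII

Term B:
  start: S(II)(KS)(KI(II)(KI))
  [1] II(KI(II)(KI))(KS(KI(II)(KI)))
  [2] I(KI(II)(KI))(KS(KI(II)(KI)))
  [3] KI(II)(KI)(KS(KI(II)(KI)))
  [4] I(KI)(KS(KI(II)(KI)))
  [5] KI(KS(KI(II)(KI)))
  [6] I

Answer: DIFFERENT — A ⇓ SII, B ⇓ I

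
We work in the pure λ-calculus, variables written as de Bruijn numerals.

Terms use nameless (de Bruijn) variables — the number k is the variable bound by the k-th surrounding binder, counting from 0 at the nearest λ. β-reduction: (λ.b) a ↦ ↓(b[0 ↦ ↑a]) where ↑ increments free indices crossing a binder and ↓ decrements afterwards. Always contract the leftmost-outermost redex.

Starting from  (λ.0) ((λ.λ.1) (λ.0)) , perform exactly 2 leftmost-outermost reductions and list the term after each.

Answer: after 2 steps: λ.λ.0

Derivation:
  start: (λ.0) ((λ.λ.1) (λ.0))
  →1  (λ.λ.1) (λ.0)
  →2  λ.λ.0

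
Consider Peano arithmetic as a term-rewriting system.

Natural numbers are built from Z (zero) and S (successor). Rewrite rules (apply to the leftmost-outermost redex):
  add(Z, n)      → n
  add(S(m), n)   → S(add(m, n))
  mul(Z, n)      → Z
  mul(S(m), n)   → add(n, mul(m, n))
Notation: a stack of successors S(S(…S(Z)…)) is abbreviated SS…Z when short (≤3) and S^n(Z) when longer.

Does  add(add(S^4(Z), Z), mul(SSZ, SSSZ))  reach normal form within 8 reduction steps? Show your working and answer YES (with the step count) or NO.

Answer: NO — after 8 steps the term is S(S(S(S(add(add(Z, Z), mul(SSZ, SSSZ)))))), not yet normal

Reduction:
  start: add(add(S^4(Z), Z), mul(SSZ, SSSZ))
  →1  add(S(add(SSSZ, Z)), mul(SSZ, SSSZ))
  →2  S(add(add(SSSZ, Z), mul(SSZ, SSSZ)))
  →3  S(add(S(add(SSZ, Z)), mul(SSZ, SSSZ)))
  →4  S(S(add(add(SSZ, Z), mul(SSZ, SSSZ))))
  →5  S(S(add(S(add(SZ, Z)), mul(SSZ, SSSZ))))
  →6  S(S(S(add(add(SZ, Z), mul(SSZ, SSSZ)))))
  →7  S(S(S(add(S(add(Z, Z)), mul(SSZ, SSSZ)))))
  →8  S(S(S(S(add(add(Z, Z), mul(SSZ, SSSZ))))))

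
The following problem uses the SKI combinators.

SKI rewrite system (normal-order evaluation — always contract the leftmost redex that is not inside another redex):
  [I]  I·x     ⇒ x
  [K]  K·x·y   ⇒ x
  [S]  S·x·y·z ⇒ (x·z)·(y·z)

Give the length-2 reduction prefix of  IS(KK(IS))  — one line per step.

  start: IS(KK(IS))
  →1  S(KK(IS))
  →2  SK

Answer: after 2 steps: SK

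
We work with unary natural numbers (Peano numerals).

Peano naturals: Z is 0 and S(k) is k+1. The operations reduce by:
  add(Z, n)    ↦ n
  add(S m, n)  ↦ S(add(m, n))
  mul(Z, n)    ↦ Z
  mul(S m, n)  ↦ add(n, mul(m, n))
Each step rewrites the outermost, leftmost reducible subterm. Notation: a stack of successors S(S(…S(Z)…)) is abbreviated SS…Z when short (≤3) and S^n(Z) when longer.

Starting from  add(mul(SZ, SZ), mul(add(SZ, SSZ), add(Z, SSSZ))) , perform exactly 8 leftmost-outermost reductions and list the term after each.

Answer: after 8 steps: S(add(add(Z, SSSZ), mul(add(Z, SSZ), add(Z, SSSZ))))

Working:
  start: add(mul(SZ, SZ), mul(add(SZ, SSZ), add(Z, SSSZ)))
  [1] add(add(SZ, mul(Z, SZ)), mul(add(SZ, SSZ), add(Z, SSSZ)))
  [2] add(S(add(Z, mul(Z, SZ))), mul(add(SZ, SSZ), add(Z, SSSZ)))
  [3] S(add(add(Z, mul(Z, SZ)), mul(add(SZ, SSZ), add(Z, SSSZ))))
  [4] S(add(mul(Z, SZ), mul(add(SZ, SSZ), add(Z, SSSZ))))
  [5] S(add(Z, mul(add(SZ, SSZ), add(Z, SSSZ))))
  [6] S(mul(add(SZ, SSZ), add(Z, SSSZ)))
  [7] S(mul(S(add(Z, SSZ)), add(Z, SSSZ)))
  [8] S(add(add(Z, SSSZ), mul(add(Z, SSZ), add(Z, SSSZ))))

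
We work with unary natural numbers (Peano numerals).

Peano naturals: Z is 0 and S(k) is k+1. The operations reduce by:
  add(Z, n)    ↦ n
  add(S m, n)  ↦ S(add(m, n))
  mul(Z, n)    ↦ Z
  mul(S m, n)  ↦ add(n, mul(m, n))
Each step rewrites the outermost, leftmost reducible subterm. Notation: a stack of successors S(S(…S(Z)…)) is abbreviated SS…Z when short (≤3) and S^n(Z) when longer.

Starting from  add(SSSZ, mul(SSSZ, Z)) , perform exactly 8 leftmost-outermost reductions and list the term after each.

  start: add(SSSZ, mul(SSSZ, Z))
  step 1: S(add(SSZ, mul(SSSZ, Z)))
  step 2: S(S(add(SZ, mul(SSSZ, Z))))
  step 3: S(S(S(add(Z, mul(SSSZ, Z)))))
  step 4: S(S(S(mul(SSSZ, Z))))
  step 5: S(S(S(add(Z, mul(SSZ, Z)))))
  step 6: S(S(S(mul(SSZ, Z))))
  step 7: S(S(S(add(Z, mul(SZ, Z)))))
  step 8: S(S(S(mul(SZ, Z))))

Answer: after 8 steps: S(S(S(mul(SZ, Z))))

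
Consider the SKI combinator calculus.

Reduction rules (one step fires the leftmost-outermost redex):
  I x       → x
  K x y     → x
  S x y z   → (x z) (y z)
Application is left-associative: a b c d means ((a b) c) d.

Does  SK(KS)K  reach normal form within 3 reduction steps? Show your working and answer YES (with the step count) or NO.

Answer: YES — reaches normal form K in 2 ≤ 3 steps

Reduction:
  start: SK(KS)K
  step 1: KK(KSK)
  step 2: K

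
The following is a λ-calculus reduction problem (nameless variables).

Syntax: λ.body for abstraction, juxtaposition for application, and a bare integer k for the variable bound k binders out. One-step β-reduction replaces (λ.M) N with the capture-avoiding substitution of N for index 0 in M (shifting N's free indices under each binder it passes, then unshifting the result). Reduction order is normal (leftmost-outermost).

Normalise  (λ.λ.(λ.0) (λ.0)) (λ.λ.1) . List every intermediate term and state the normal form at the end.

  start: (λ.λ.(λ.0) (λ.0)) (λ.λ.1)
  →1  λ.(λ.0) (λ.0)
  →2  λ.λ.0

Answer: normal form = λ.λ.0  (in 2 steps)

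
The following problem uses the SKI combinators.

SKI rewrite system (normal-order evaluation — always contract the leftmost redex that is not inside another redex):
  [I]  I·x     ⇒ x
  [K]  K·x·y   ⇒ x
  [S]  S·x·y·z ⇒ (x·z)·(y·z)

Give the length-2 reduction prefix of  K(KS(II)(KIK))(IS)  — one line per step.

Answer: after 2 steps: S(KIK)

Derivation:
  start: K(KS(II)(KIK))(IS)
  [1] KS(II)(KIK)
  [2] S(KIK)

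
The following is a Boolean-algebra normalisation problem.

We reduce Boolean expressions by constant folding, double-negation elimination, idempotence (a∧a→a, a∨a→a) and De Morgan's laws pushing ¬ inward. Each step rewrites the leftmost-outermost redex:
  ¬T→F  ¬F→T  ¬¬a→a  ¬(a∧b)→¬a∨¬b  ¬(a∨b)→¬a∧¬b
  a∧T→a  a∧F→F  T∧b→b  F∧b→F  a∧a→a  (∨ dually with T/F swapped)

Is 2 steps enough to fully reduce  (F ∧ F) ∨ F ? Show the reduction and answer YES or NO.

Answer: YES — reaches normal form F in 2 ≤ 2 steps

Reduction:
  start: (F ∧ F) ∨ F
  step 1: F ∧ F
  step 2: F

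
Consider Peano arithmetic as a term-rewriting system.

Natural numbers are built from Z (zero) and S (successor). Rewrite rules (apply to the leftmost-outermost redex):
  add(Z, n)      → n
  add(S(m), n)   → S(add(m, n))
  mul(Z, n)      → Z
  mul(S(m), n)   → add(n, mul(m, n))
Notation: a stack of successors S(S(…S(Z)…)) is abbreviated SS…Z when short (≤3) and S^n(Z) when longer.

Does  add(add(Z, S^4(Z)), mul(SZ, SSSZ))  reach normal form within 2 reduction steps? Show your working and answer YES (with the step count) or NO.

Answer: NO — after 2 steps the term is S(add(SSSZ, mul(SZ, SSSZ))), not yet normal

Derivation:
  start: add(add(Z, S^4(Z)), mul(SZ, SSSZ))
  step 1: add(S^4(Z), mul(SZ, SSSZ))
  step 2: S(add(SSSZ, mul(SZ, SSSZ)))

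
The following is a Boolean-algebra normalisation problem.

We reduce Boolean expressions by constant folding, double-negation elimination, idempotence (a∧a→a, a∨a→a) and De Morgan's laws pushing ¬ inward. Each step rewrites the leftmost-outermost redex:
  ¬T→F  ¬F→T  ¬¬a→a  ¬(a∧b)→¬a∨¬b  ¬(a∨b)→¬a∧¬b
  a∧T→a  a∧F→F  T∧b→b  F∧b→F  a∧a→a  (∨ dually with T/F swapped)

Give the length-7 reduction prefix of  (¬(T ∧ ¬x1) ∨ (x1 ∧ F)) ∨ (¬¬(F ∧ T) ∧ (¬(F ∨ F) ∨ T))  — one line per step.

  start: (¬(T ∧ ¬x1) ∨ (x1 ∧ F)) ∨ (¬¬(F ∧ T) ∧ (¬(F ∨ F) ∨ T))
  [1] ((¬T ∨ ¬¬x1) ∨ (x1 ∧ F)) ∨ (¬¬(F ∧ T) ∧ (¬(F ∨ F) ∨ T))
  [2] ((F ∨ ¬¬x1) ∨ (x1 ∧ F)) ∨ (¬¬(F ∧ T) ∧ (¬(F ∨ F) ∨ T))
  [3] (¬¬x1 ∨ (x1 ∧ F)) ∨ (¬¬(F ∧ T) ∧ (¬(F ∨ F) ∨ T))
  [4] (x1 ∨ (x1 ∧ F)) ∨ (¬¬(F ∧ T) ∧ (¬(F ∨ F) ∨ T))
  [5] (x1 ∨ F) ∨ (¬¬(F ∧ T) ∧ (¬(F ∨ F) ∨ T))
  [6] x1 ∨ (¬¬(F ∧ T) ∧ (¬(F ∨ F) ∨ T))
  [7] x1 ∨ ((F ∧ T) ∧ (¬(F ∨ F) ∨ T))

Answer: after 7 steps: x1 ∨ ((F ∧ T) ∧ (¬(F ∨ F) ∨ T))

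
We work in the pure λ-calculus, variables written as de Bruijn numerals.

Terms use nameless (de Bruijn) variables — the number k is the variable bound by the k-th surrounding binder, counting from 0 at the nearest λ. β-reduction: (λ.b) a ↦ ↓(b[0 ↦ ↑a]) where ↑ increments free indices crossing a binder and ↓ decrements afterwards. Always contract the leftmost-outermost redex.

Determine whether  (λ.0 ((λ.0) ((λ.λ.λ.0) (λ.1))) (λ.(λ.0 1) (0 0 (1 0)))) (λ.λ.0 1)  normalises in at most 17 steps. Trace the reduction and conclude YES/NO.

  start: (λ.0 ((λ.0) ((λ.λ.λ.0) (λ.1))) (λ.(λ.0 1) (0 0 (1 0)))) (λ.λ.0 1)
  [1] (λ.λ.0 1) ((λ.0) ((λ.λ.λ.0) (λ.λ.λ.0 1))) (λ.(λ.0 1) (0 0 ((λ.λ.0 1) 0)))
  [2] (λ.0 ((λ.0) ((λ.λ.λ.0) (λ.λ.λ.0 1)))) (λ.(λ.0 1) (0 0 ((λ.λ.0 1) 0)))
  [3] (λ.(λ.0 1) (0 0 ((λ.λ.0 1) 0))) ((λ.0) ((λ.λ.λ.0) (λ.λ.λ.0 1)))
  [4] (λ.0 ((λ.0) ((λ.λ.λ.0) (λ.λ.λ.0 1)))) ((λ.0) ((λ.λ.λ.0) (λ.λ.λ.0 1)) ((λ.0) ((λ.λ.λ.0) (λ.λ.λ.0 1))) ((λ.λ.0 1) ((λ.0) ((λ.λ.λ.0) (λ.λ.λ.0 1)))))
  [5] (λ.0) ((λ.λ.λ.0) (λ.λ.λ.0 1)) ((λ.0) ((λ.λ.λ.0) (λ.λ.λ.0 1))) ((λ.λ.0 1) ((λ.0) ((λ.λ.λ.0) (λ.λ.λ.0 1)))) ((λ.0) ((λ.λ.λ.0) (λ.λ.λ.0 1)))
  [6] (λ.λ.λ.0) (λ.λ.λ.0 1) ((λ.0) ((λ.λ.λ.0) (λ.λ.λ.0 1))) ((λ.λ.0 1) ((λ.0) ((λ.λ.λ.0) (λ.λ.λ.0 1)))) ((λ.0) ((λ.λ.λ.0) (λ.λ.λ.0 1)))
  [7] (λ.λ.0) ((λ.0) ((λ.λ.λ.0) (λ.λ.λ.0 1))) ((λ.λ.0 1) ((λ.0) ((λ.λ.λ.0) (λ.λ.λ.0 1)))) ((λ.0) ((λ.λ.λ.0) (λ.λ.λ.0 1)))
  [8] (λ.0) ((λ.λ.0 1) ((λ.0) ((λ.λ.λ.0) (λ.λ.λ.0 1)))) ((λ.0) ((λ.λ.λ.0) (λ.λ.λ.0 1)))
  [9] (λ.λ.0 1) ((λ.0) ((λ.λ.λ.0) (λ.λ.λ.0 1))) ((λ.0) ((λ.λ.λ.0) (λ.λ.λ.0 1)))
  [10] (λ.0 ((λ.0) ((λ.λ.λ.0) (λ.λ.λ.0 1)))) ((λ.0) ((λ.λ.λ.0) (λ.λ.λ.0 1)))
  [11] (λ.0) ((λ.λ.λ.0) (λ.λ.λ.0 1)) ((λ.0) ((λ.λ.λ.0) (λ.λ.λ.0 1)))
  [12] (λ.λ.λ.0) (λ.λ.λ.0 1) ((λ.0) ((λ.λ.λ.0) (λ.λ.λ.0 1)))
  [13] (λ.λ.0) ((λ.0) ((λ.λ.λ.0) (λ.λ.λ.0 1)))
  [14] λ.0

Answer: YES — reaches normal form λ.0 in 14 ≤ 17 steps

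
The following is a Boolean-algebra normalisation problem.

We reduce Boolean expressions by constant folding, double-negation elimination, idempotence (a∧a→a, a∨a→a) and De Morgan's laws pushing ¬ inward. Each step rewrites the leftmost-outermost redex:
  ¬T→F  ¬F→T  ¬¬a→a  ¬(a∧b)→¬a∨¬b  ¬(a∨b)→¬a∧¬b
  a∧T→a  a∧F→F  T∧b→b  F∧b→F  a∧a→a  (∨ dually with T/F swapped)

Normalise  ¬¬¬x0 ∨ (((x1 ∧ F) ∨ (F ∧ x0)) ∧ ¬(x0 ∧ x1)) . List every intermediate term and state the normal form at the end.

  start: ¬¬¬x0 ∨ (((x1 ∧ F) ∨ (F ∧ x0)) ∧ ¬(x0 ∧ x1))
  →1  ¬x0 ∨ (((x1 ∧ F) ∨ (F ∧ x0)) ∧ ¬(x0 ∧ x1))
  →2  ¬x0 ∨ ((F ∨ (F ∧ x0)) ∧ ¬(x0 ∧ x1))
  →3  ¬x0 ∨ ((F ∧ x0) ∧ ¬(x0 ∧ x1))
  →4  ¬x0 ∨ (F ∧ ¬(x0 ∧ x1))
  →5  ¬x0 ∨ F
  →6  ¬x0

Answer: normal form = ¬x0  (in 6 steps)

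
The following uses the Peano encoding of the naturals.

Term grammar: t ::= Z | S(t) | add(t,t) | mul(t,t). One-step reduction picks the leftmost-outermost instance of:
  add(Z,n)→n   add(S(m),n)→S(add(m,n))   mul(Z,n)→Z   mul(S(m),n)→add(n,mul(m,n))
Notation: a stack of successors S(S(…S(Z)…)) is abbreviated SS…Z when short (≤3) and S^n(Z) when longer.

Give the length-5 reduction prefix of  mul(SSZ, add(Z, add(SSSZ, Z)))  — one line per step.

Answer: after 5 steps: S(add(S(add(SZ, Z)), mul(SZ, add(Z, add(SSSZ, Z)))))

Reduction:
  start: mul(SSZ, add(Z, add(SSSZ, Z)))
  step 1: add(add(Z, add(SSSZ, Z)), mul(SZ, add(Z, add(SSSZ, Z))))
  step 2: add(add(SSSZ, Z), mul(SZ, add(Z, add(SSSZ, Z))))
  step 3: add(S(add(SSZ, Z)), mul(SZ, add(Z, add(SSSZ, Z))))
  step 4: S(add(add(SSZ, Z), mul(SZ, add(Z, add(SSSZ, Z)))))
  step 5: S(add(S(add(SZ, Z)), mul(SZ, add(Z, add(SSSZ, Z)))))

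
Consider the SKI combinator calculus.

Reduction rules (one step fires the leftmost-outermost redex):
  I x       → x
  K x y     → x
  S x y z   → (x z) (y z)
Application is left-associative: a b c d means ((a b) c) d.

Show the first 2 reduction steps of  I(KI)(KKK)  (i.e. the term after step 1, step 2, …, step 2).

  start: I(KI)(KKK)
  [1] KI(KKK)
  [2] I

Answer: after 2 steps: I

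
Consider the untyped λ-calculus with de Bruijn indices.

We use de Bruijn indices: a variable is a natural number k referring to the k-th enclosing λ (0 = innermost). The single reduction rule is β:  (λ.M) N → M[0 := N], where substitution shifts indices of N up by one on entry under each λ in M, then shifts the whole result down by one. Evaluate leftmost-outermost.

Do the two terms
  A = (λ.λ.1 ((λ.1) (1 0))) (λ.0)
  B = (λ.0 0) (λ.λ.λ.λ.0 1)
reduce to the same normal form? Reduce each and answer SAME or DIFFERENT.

Term A:
  start: (λ.λ.1 ((λ.1) (1 0))) (λ.0)
  [1] λ.(λ.0) ((λ.1) ((λ.0) 0))
  [2] λ.(λ.1) ((λ.0) 0)
  [3] λ.0

Term B:
  start: (λ.0 0) (λ.λ.λ.λ.0 1)
  [1] (λ.λ.λ.λ.0 1) (λ.λ.λ.λ.0 1)
  [2] λ.λ.λ.0 1

Answer: DIFFERENT — A ⇓ λ.0, B ⇓ λ.λ.λ.0 1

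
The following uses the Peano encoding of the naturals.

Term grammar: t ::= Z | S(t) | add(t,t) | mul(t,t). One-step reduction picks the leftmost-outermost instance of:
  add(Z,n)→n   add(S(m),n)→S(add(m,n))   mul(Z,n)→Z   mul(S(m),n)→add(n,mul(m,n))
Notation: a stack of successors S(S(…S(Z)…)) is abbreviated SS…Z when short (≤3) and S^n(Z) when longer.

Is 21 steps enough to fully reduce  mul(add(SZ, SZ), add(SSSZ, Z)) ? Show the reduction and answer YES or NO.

Answer: YES — reaches normal form S^6(Z) in 21 ≤ 21 steps

Working:
  start: mul(add(SZ, SZ), add(SSSZ, Z))
  [1] mul(S(add(Z, SZ)), add(SSSZ, Z))
  [2] add(add(SSSZ, Z), mul(add(Z, SZ), add(SSSZ, Z)))
  [3] add(S(add(SSZ, Z)), mul(add(Z, SZ), add(SSSZ, Z)))
  [4] S(add(add(SSZ, Z), mul(add(Z, SZ), add(SSSZ, Z))))
  [5] S(add(S(add(SZ, Z)), mul(add(Z, SZ), add(SSSZ, Z))))
  [6] S(S(add(add(SZ, Z), mul(add(Z, SZ), add(SSSZ, Z)))))
  [7] S(S(add(S(add(Z, Z)), mul(add(Z, SZ), add(SSSZ, Z)))))
  [8] S(S(S(add(add(Z, Z), mul(add(Z, SZ), add(SSSZ, Z))))))
  [9] S(S(S(add(Z, mul(add(Z, SZ), add(SSSZ, Z))))))
  [10] S(S(S(mul(add(Z, SZ), add(SSSZ, Z)))))
  [11] S(S(S(mul(SZ, add(SSSZ, Z)))))
  [12] S(S(S(add(add(SSSZ, Z), mul(Z, add(SSSZ, Z))))))
  [13] S(S(S(add(S(add(SSZ, Z)), mul(Z, add(SSSZ, Z))))))
  [14] S(S(S(S(add(add(SSZ, Z), mul(Z, add(SSSZ, Z)))))))
  [15] S(S(S(S(add(S(add(SZ, Z)), mul(Z, add(SSSZ, Z)))))))
  [16] S(S(S(S(S(add(add(SZ, Z), mul(Z, add(SSSZ, Z))))))))
  [17] S(S(S(S(S(add(S(add(Z, Z)), mul(Z, add(SSSZ, Z))))))))
  [18] S(S(S(S(S(S(add(add(Z, Z), mul(Z, add(SSSZ, Z)))))))))
  [19] S(S(S(S(S(S(add(Z, mul(Z, add(SSSZ, Z)))))))))
  [20] S(S(S(S(S(S(mul(Z, add(SSSZ, Z))))))))
  [21] S^6(Z)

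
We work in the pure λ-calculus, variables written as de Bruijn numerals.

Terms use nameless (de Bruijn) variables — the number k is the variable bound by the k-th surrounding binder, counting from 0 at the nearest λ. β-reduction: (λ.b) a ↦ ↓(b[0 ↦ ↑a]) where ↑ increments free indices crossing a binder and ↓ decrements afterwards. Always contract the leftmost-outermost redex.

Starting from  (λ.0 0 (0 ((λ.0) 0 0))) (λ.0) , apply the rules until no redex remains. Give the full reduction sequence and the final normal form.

  start: (λ.0 0 (0 ((λ.0) 0 0))) (λ.0)
  [1] (λ.0) (λ.0) ((λ.0) ((λ.0) (λ.0) (λ.0)))
  [2] (λ.0) ((λ.0) ((λ.0) (λ.0) (λ.0)))
  [3] (λ.0) ((λ.0) (λ.0) (λ.0))
  [4] (λ.0) (λ.0) (λ.0)
  [5] (λ.0) (λ.0)
  [6] λ.0

Answer: normal form = λ.0  (in 6 steps)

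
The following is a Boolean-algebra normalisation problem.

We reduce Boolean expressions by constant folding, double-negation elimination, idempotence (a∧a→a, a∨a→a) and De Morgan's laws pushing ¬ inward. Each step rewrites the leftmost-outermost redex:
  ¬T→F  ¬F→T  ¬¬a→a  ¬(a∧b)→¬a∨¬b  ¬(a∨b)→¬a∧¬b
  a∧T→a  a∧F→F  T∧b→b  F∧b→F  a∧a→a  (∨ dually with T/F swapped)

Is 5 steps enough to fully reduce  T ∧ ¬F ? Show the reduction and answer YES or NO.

Answer: YES — reaches normal form T in 2 ≤ 5 steps

Reduction:
  start: T ∧ ¬F
  [1] ¬F
  [2] T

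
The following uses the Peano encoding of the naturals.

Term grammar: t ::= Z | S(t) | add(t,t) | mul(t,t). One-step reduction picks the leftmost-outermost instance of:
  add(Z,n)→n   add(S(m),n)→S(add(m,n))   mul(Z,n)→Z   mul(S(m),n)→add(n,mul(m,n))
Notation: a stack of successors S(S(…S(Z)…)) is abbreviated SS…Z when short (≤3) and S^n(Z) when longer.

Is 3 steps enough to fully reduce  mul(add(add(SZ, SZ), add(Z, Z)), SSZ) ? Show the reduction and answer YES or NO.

Answer: NO — after 3 steps the term is add(SSZ, mul(add(add(Z, SZ), add(Z, Z)), SSZ)), not yet normal

Working:
  start: mul(add(add(SZ, SZ), add(Z, Z)), SSZ)
  [1] mul(add(S(add(Z, SZ)), add(Z, Z)), SSZ)
  [2] mul(S(add(add(Z, SZ), add(Z, Z))), SSZ)
  [3] add(SSZ, mul(add(add(Z, SZ), add(Z, Z)), SSZ))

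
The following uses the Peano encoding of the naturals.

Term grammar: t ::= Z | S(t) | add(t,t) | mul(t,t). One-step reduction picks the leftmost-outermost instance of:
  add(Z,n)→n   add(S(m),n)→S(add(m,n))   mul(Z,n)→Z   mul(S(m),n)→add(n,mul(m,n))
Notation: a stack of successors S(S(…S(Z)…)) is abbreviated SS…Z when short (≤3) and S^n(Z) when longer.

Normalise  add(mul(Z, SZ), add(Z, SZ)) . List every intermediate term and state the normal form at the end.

Answer: normal form = SZ  (in 3 steps)

Reduction:
  start: add(mul(Z, SZ), add(Z, SZ))
  step 1: add(Z, add(Z, SZ))
  step 2: add(Z, SZ)
  step 3: SZ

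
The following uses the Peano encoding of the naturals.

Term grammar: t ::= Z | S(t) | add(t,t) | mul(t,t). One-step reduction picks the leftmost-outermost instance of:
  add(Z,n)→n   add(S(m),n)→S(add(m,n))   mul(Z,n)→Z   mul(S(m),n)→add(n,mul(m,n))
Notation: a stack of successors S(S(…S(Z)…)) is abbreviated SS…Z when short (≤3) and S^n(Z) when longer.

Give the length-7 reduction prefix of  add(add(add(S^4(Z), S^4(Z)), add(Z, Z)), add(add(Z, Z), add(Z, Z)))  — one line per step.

Answer: after 7 steps: S(S(add(add(S(add(SZ, S^4(Z))), add(Z, Z)), add(add(Z, Z), add(Z, Z)))))

Derivation:
  start: add(add(add(S^4(Z), S^4(Z)), add(Z, Z)), add(add(Z, Z), add(Z, Z)))
  →1  add(add(S(add(SSSZ, S^4(Z))), add(Z, Z)), add(add(Z, Z), add(Z, Z)))
  →2  add(S(add(add(SSSZ, S^4(Z)), add(Z, Z))), add(add(Z, Z), add(Z, Z)))
  →3  S(add(add(add(SSSZ, S^4(Z)), add(Z, Z)), add(add(Z, Z), add(Z, Z))))
  →4  S(add(add(S(add(SSZ, S^4(Z))), add(Z, Z)), add(add(Z, Z), add(Z, Z))))
  →5  S(add(S(add(add(SSZ, S^4(Z)), add(Z, Z))), add(add(Z, Z), add(Z, Z))))
  →6  S(S(add(add(add(SSZ, S^4(Z)), add(Z, Z)), add(add(Z, Z), add(Z, Z)))))
  →7  S(S(add(add(S(add(SZ, S^4(Z))), add(Z, Z)), add(add(Z, Z), add(Z, Z)))))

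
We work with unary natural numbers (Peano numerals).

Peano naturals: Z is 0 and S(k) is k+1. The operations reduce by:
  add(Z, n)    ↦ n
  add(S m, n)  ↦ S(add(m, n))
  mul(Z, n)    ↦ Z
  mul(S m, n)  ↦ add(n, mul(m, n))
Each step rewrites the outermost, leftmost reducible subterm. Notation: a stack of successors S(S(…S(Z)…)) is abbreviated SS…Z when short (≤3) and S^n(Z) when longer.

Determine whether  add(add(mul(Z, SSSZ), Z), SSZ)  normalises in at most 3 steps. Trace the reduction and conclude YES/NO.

Answer: YES — reaches normal form SSZ in 3 ≤ 3 steps

Working:
  start: add(add(mul(Z, SSSZ), Z), SSZ)
  step 1: add(add(Z, Z), SSZ)
  step 2: add(Z, SSZ)
  step 3: SSZ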